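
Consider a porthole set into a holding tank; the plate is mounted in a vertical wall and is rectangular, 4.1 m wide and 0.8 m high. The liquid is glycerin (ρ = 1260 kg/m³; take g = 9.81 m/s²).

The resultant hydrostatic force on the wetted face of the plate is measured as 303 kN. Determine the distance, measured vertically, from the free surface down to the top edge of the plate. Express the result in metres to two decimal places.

d_top ≈ 7.07 m

γ = ρg = 1260 × 9.81 / 1000 = 12.3606 kN/m³.
A = 4.1 × 0.8 = 3.28 m².
From F = γ·h_c·A, the centroid depth is h_c = 303/(12.3606 × 3.28) = 7.47359 m.
The centroid lies 0.8/2 = 0.4 m below the top edge, so the top edge sits at h_top = 7.47359 − 0.4 = 7.07359 m below the surface.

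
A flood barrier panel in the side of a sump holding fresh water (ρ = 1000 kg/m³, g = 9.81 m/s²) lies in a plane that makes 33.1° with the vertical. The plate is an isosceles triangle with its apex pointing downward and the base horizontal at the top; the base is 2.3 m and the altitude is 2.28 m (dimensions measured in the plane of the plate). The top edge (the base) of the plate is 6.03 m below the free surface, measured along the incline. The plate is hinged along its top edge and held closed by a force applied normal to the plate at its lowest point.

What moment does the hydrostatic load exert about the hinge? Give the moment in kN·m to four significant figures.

M ≈ 117.4 kN·m

γ = ρg = 1000 × 9.81 = 9810 N/m³ = 9.81 kN/m³.
The plate makes 33.1° with the vertical, i.e. θ = 90° − 33.1° = 56.9° to the horizontal. Measuring y along the incline from the free-surface line, vertical depth h = y·sinθ with sinθ = 0.837719.
With the apex down, the centroid sits h/3 = 2.28/3 = 0.76 m below the base (the top edge), so y_c = 6.03 + 0.76 = 6.79 m and h_c = 6.79 × 0.837719 = 5.68811 m.
A = ½ × 2.3 × 2.28 = 2.622 m².
Resultant F = γ·h_c·A = 9.81 × 5.68811 × 2.622 = 146.309 kN.
I_c = b·h³/36 = 2.3 × 2.28³/36 = 0.757234 m⁴.
Centre of pressure: y_p = y_c + I_c/(y_c·A) = 6.79 + 0.757234/(6.79 × 2.622) = 6.79 + 0.0425332 = 6.83253 m along the plane.
The resultant acts 0.76 + 0.0425332 = 0.802533 m (along the plate) below the hinge at the top edge, so the moment about the hinge is M = F × 0.802533 = 146.309 × 0.802533 = 117.418 kN·m.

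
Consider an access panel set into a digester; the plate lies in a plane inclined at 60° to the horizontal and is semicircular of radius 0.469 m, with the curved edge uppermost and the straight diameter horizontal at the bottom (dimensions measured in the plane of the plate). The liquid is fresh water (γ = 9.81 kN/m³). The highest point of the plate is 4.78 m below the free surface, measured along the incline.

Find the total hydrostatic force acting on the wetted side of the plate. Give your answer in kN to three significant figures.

F ≈ 14.8 kN

γ = 9.81 kN/m³.
Let θ = 60° be the plate's angle to the horizontal; measure y along the incline from where the plane meets the free surface. Vertical depth h = y·sinθ with sinθ = 0.866025.
The centroid lies 4r/(3π) = 0.19905 m above the diameter, so r − 4r/(3π) = 0.469 − 0.19905 = 0.26995 m below the topmost point, so y_c = 4.78 + 0.26995 = 5.04995 m and h_c = 5.04995 × 0.866025 = 4.37338 m.
A = πr²/2 = π × 0.469²/2 = 0.345514 m².
Resultant F = γ·h_c·A = 9.81 × 4.37338 × 0.345514 = 14.8235 kN.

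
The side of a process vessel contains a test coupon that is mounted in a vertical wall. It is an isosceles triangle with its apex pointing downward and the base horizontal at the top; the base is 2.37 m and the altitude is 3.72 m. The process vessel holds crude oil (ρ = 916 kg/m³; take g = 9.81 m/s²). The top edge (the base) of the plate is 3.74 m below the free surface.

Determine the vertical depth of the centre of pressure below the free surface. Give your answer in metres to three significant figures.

γ = ρg = 916 × 9.81 / 1000 = 8.98596 kN/m³.
With the apex down, the centroid sits h/3 = 3.72/3 = 1.24 m below the base (the top edge), so the centroid depth is h_c = 3.74 + 1.24 = 4.98 m.
A = ½ × 2.37 × 3.72 = 4.4082 m².
Resultant F = γ·h_c·A = 8.98596 × 4.98 × 4.4082 = 197.267 kN.
I_c = b·h³/36 = 2.37 × 3.72³/36 = 3.38902 m⁴.
Centre of pressure: y_p = y_c + I_c/(y_c·A) = 4.98 + 3.38902/(4.98 × 4.4082) = 4.98 + 0.154377 = 5.13438 m along the plane.

h_p = 5.13 m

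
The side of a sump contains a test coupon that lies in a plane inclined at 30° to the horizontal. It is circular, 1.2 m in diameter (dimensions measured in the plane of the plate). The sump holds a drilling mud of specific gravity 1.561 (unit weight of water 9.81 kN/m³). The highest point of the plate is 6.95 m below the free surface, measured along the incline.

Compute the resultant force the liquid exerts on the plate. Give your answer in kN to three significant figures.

γ = 1.561 × 9.81 = 15.31341 kN/m³.
Let θ = 30° be the plate's angle to the horizontal; measure y along the incline from where the plane meets the free surface. Vertical depth h = y·sinθ with sinθ = 0.500000.
The centroid is at the centre, 0.6 m below the top of the plate, so y_c = 6.95 + 0.6 = 7.55 m and h_c = 7.55 × 0.500000 = 3.775 m.
A = π(0.6)² = 1.13097 m².
Resultant F = γ·h_c·A = 15.31341 × 3.775 × 1.13097 = 65.3793 kN.

F ≈ 65.4 kN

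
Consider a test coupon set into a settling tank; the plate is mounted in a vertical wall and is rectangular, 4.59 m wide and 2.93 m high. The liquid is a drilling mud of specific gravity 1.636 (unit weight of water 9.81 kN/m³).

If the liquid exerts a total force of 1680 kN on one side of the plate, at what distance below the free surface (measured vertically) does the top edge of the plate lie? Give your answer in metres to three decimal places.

d_top ≈ 6.319 m

γ = 1.636 × 9.81 = 16.04916 kN/m³.
A = 4.59 × 2.93 = 13.4487 m².
From F = γ·h_c·A, the centroid depth is h_c = 1680/(16.04916 × 13.4487) = 7.78353 m.
The centroid lies 2.93/2 = 1.465 m below the top edge, so the top edge sits at h_top = 7.78353 − 1.465 = 6.31853 m below the surface.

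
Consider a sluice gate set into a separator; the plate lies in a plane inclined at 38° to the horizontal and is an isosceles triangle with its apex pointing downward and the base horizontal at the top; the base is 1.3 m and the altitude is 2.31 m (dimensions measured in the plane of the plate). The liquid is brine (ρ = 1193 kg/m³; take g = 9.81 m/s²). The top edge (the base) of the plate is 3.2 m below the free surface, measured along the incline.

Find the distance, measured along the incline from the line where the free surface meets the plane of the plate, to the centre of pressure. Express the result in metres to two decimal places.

y_p = 4.04 m

γ = ρg = 1193 × 9.81 / 1000 = 11.70333 kN/m³.
Let θ = 38° be the plate's angle to the horizontal; measure y along the incline from where the plane meets the free surface. Vertical depth h = y·sinθ with sinθ = 0.615661.
With the apex down, the centroid sits h/3 = 2.31/3 = 0.77 m below the base (the top edge), so y_c = 3.2 + 0.77 = 3.97 m and h_c = 3.97 × 0.615661 = 2.44417 m.
A = ½ × 1.3 × 2.31 = 1.5015 m².
Resultant F = γ·h_c·A = 11.70333 × 2.44417 × 1.5015 = 42.9503 kN.
I_c = b·h³/36 = 1.3 × 2.31³/36 = 0.44512 m⁴.
Centre of pressure: y_p = y_c + I_c/(y_c·A) = 3.97 + 0.44512/(3.97 × 1.5015) = 3.97 + 0.0746726 = 4.04467 m along the plane.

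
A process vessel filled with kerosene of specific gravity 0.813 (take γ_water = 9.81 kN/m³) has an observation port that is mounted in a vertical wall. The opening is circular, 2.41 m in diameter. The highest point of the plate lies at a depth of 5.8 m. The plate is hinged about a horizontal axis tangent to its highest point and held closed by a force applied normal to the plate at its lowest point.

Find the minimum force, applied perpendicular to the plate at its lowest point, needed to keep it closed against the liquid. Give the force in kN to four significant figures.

γ = 0.813 × 9.81 = 7.97553 kN/m³.
The centroid is at the centre, 1.205 m below the top of the plate, so the centroid depth is h_c = 5.8 + 1.205 = 7.005 m.
A = π(1.205)² = 4.56167 m².
Resultant F = γ·h_c·A = 7.97553 × 7.005 × 4.56167 = 254.854 kN.
I_c = πr⁴/4 = π × 1.205⁴/4 = 1.65592 m⁴.
Centre of pressure: y_p = y_c + I_c/(y_c·A) = 7.005 + 1.65592/(7.005 × 4.56167) = 7.005 + 0.0518212 = 7.05682 m along the plane.
The resultant acts 1.205 + 0.0518212 = 1.25682 m (along the plate) below the hinge at the top edge, so the moment about the hinge is M = F × 1.25682 = 254.854 × 1.25682 = 320.306 kN·m.
A normal force at the bottom, 2.41 m from the hinge, must supply this moment: P = 320.306/2.41 = 132.907 kN.

P ≈ 132.9 kN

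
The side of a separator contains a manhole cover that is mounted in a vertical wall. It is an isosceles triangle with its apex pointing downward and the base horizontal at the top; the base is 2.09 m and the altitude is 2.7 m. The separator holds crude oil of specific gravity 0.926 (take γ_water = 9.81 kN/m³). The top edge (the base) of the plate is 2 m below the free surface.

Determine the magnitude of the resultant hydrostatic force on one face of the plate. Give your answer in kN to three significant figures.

γ = 0.926 × 9.81 = 9.08406 kN/m³.
With the apex down, the centroid sits h/3 = 2.7/3 = 0.9 m below the base (the top edge), so the centroid depth is h_c = 2 + 0.9 = 2.9 m.
A = ½ × 2.09 × 2.7 = 2.8215 m².
Resultant F = γ·h_c·A = 9.08406 × 2.9 × 2.8215 = 74.329 kN.

F ≈ 74.3 kN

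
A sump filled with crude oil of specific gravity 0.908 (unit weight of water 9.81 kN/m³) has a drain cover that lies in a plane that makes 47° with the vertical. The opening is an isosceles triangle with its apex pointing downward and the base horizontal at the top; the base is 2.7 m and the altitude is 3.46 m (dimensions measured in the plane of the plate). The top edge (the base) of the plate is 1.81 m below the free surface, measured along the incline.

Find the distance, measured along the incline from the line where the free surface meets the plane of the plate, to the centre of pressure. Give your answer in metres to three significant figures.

γ = 0.908 × 9.81 = 8.90748 kN/m³.
The plate makes 47° with the vertical, i.e. θ = 90° − 47° = 43° to the horizontal. Measuring y along the incline from the free-surface line, vertical depth h = y·sinθ with sinθ = 0.681998.
With the apex down, the centroid sits h/3 = 3.46/3 = 1.15333 m below the base (the top edge), so y_c = 1.81 + 1.15333 = 2.96333 m and h_c = 2.96333 × 0.681998 = 2.02099 m.
A = ½ × 2.7 × 3.46 = 4.671 m².
Resultant F = γ·h_c·A = 8.90748 × 2.02099 × 4.671 = 84.087 kN.
I_c = b·h³/36 = 2.7 × 3.46³/36 = 3.10663 m⁴.
Centre of pressure: y_p = y_c + I_c/(y_c·A) = 2.96333 + 3.10663/(2.96333 × 4.671) = 2.96333 + 0.22444 = 3.18777 m along the plane.

y_p = 3.19 m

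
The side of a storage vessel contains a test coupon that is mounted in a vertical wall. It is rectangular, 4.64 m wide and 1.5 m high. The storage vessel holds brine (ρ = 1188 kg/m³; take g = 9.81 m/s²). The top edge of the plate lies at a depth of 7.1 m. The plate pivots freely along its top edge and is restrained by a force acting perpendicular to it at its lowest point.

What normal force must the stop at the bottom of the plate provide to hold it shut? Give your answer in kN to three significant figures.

γ = ρg = 1188 × 9.81 / 1000 = 11.65428 kN/m³.
The centroid lies 1.5/2 = 0.75 m below the top edge, so the centroid depth is h_c = 7.1 + 0.75 = 7.85 m.
A = 4.64 × 1.5 = 6.96 m².
Resultant F = γ·h_c·A = 11.65428 × 7.85 × 6.96 = 636.743 kN.
I_c = b·h³/12 = 4.64 × 1.5³/12 = 1.305 m⁴.
Centre of pressure: y_p = y_c + I_c/(y_c·A) = 7.85 + 1.305/(7.85 × 6.96) = 7.85 + 0.0238854 = 7.87389 m along the plane.
The resultant acts 0.75 + 0.0238854 = 0.773885 m (along the plate) below the hinge at the top edge, so the moment about the hinge is M = F × 0.773885 = 636.743 × 0.773885 = 492.766 kN·m.
A normal force at the bottom, 1.5 m from the hinge, must supply this moment: P = 492.766/1.5 = 328.511 kN.

P ≈ 329 kN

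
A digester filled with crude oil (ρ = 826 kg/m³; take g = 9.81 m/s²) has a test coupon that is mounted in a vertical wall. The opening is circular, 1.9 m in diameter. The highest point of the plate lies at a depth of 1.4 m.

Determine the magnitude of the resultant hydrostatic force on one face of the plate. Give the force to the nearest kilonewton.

γ = ρg = 826 × 9.81 / 1000 = 8.10306 kN/m³.
The centroid is at the centre, 0.95 m below the top of the plate, so the centroid depth is h_c = 1.4 + 0.95 = 2.35 m.
A = π(0.95)² = 2.83529 m².
Resultant F = γ·h_c·A = 8.10306 × 2.35 × 2.83529 = 53.9901 kN.

F ≈ 54 kN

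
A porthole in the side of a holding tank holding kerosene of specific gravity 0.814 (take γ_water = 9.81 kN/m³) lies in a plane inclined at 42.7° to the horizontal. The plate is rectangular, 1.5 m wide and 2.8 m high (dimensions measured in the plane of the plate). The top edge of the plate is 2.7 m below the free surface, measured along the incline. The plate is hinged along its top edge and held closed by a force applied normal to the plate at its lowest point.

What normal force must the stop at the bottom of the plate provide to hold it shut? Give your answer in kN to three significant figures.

P ≈ 51.9 kN

γ = 0.814 × 9.81 = 7.98534 kN/m³.
Let θ = 42.7° be the plate's angle to the horizontal; measure y along the incline from where the plane meets the free surface. Vertical depth h = y·sinθ with sinθ = 0.678160.
The centroid lies 2.8/2 = 1.4 m below the top edge, so y_c = 2.7 + 1.4 = 4.1 m and h_c = 4.1 × 0.678160 = 2.78046 m.
A = 1.5 × 2.8 = 4.2 m².
Resultant F = γ·h_c·A = 7.98534 × 2.78046 × 4.2 = 93.2523 kN.
I_c = b·h³/12 = 1.5 × 2.8³/12 = 2.744 m⁴.
Centre of pressure: y_p = y_c + I_c/(y_c·A) = 4.1 + 2.744/(4.1 × 4.2) = 4.1 + 0.15935 = 4.25935 m along the plane.
The resultant acts 1.4 + 0.15935 = 1.55935 m (along the plate) below the hinge at the top edge, so the moment about the hinge is M = F × 1.55935 = 93.2523 × 1.55935 = 145.413 kN·m.
A normal force at the bottom, 2.8 m from the hinge, must supply this moment: P = 145.413/2.8 = 51.9332 kN.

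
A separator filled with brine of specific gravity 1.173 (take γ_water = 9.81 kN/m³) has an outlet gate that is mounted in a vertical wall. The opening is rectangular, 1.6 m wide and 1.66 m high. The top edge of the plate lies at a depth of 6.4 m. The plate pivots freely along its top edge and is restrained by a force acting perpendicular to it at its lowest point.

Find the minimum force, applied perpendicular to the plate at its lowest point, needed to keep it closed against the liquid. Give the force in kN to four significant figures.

γ = 1.173 × 9.81 = 11.50713 kN/m³.
The centroid lies 1.66/2 = 0.83 m below the top edge, so the centroid depth is h_c = 6.4 + 0.83 = 7.23 m.
A = 1.6 × 1.66 = 2.656 m².
Resultant F = γ·h_c·A = 11.50713 × 7.23 × 2.656 = 220.97 kN.
I_c = b·h³/12 = 1.6 × 1.66³/12 = 0.609906 m⁴.
Centre of pressure: y_p = y_c + I_c/(y_c·A) = 7.23 + 0.609906/(7.23 × 2.656) = 7.23 + 0.0317612 = 7.26176 m along the plane.
The resultant acts 0.83 + 0.0317612 = 0.861761 m (along the plate) below the hinge at the top edge, so the moment about the hinge is M = F × 0.861761 = 220.97 × 0.861761 = 190.423 kN·m.
A normal force at the bottom, 1.66 m from the hinge, must supply this moment: P = 190.423/1.66 = 114.713 kN.

P ≈ 114.7 kN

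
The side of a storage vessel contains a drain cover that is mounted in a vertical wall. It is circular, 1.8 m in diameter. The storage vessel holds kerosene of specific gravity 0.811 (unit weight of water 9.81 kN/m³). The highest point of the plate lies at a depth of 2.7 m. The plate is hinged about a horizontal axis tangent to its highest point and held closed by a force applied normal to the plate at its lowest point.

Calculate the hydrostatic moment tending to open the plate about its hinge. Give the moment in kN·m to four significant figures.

M ≈ 69.69 kN·m

γ = 0.811 × 9.81 = 7.95591 kN/m³.
The centroid is at the centre, 0.9 m below the top of the plate, so the centroid depth is h_c = 2.7 + 0.9 = 3.6 m.
A = π(0.9)² = 2.54469 m².
Resultant F = γ·h_c·A = 7.95591 × 3.6 × 2.54469 = 72.8832 kN.
I_c = πr⁴/4 = π × 0.9⁴/4 = 0.5153 m⁴.
Centre of pressure: y_p = y_c + I_c/(y_c·A) = 3.6 + 0.5153/(3.6 × 2.54469) = 3.6 + 0.05625 = 3.65625 m along the plane.
The resultant acts 0.9 + 0.05625 = 0.95625 m (along the plate) below the hinge at the top edge, so the moment about the hinge is M = F × 0.95625 = 72.8832 × 0.95625 = 69.6946 kN·m.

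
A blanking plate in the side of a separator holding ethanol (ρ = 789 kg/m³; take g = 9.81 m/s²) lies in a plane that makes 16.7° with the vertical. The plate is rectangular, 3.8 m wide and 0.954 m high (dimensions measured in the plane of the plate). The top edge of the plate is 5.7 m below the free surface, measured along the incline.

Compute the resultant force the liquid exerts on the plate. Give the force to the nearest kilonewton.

γ = ρg = 789 × 9.81 / 1000 = 7.74009 kN/m³.
The plate makes 16.7° with the vertical, i.e. θ = 90° − 16.7° = 73.3° to the horizontal. Measuring y along the incline from the free-surface line, vertical depth h = y·sinθ with sinθ = 0.957822.
The centroid lies 0.954/2 = 0.477 m below the top edge, so y_c = 5.7 + 0.477 = 6.177 m and h_c = 6.177 × 0.957822 = 5.91647 m.
A = 3.8 × 0.954 = 3.6252 m².
Resultant F = γ·h_c·A = 7.74009 × 5.91647 × 3.6252 = 166.012 kN.

F ≈ 166 kN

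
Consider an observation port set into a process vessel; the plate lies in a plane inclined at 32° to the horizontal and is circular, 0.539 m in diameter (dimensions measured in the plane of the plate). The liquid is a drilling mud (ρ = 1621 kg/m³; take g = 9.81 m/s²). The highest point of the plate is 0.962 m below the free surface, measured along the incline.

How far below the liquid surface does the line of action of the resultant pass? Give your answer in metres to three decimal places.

γ = ρg = 1621 × 9.81 / 1000 = 15.90201 kN/m³.
Let θ = 32° be the plate's angle to the horizontal; measure y along the incline from where the plane meets the free surface. Vertical depth h = y·sinθ with sinθ = 0.529919.
The centroid is at the centre, 0.2695 m below the top of the plate, so y_c = 0.962 + 0.2695 = 1.2315 m and h_c = 1.2315 × 0.529919 = 0.652595 m.
A = π(0.2695)² = 0.228175 m².
Resultant F = γ·h_c·A = 15.90201 × 0.652595 × 0.228175 = 2.3679 kN.
I_c = πr⁴/4 = π × 0.2695⁴/4 = 0.0041431 m⁴.
Centre of pressure: y_p = y_c + I_c/(y_c·A) = 1.2315 + 0.0041431/(1.2315 × 0.228175) = 1.2315 + 0.0147443 = 1.24624 m along the plane.
Vertically, h_p = y_p·sinθ = 1.24624 × 0.529919 = 0.660406 m.

h_p = 0.660 m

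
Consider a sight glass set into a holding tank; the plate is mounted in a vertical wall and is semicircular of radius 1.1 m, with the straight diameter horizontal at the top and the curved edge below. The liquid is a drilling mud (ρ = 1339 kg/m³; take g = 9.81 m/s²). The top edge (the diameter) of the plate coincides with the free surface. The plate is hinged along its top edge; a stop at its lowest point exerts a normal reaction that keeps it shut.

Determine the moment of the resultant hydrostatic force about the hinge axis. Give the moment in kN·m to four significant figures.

γ = ρg = 1339 × 9.81 / 1000 = 13.13559 kN/m³.
The centroid of a semicircle lies 4r/(3π) = 0.466854 m from the diameter, here below the top edge, so the centroid depth is h_c = 0.466854 m.
A = πr²/2 = π × 1.1²/2 = 1.90066 m².
Resultant F = γ·h_c·A = 13.13559 × 0.466854 × 1.90066 = 11.6556 kN.
I_c = (π/8 − 8/(9π))·r⁴ = 0.109757 × 1.1⁴ = 0.160695 m⁴.
Centre of pressure: y_p = y_c + I_c/(y_c·A) = 0.466854 + 0.160695/(0.466854 × 1.90066) = 0.466854 + 0.181099 = 0.647953 m along the plane.
The resultant acts 0.466854 + 0.181099 = 0.647953 m (along the plate) below the hinge at the top edge, so the moment about the hinge is M = F × 0.647953 = 11.6556 × 0.647953 = 7.55228 kN·m.

M ≈ 7.552 kN·m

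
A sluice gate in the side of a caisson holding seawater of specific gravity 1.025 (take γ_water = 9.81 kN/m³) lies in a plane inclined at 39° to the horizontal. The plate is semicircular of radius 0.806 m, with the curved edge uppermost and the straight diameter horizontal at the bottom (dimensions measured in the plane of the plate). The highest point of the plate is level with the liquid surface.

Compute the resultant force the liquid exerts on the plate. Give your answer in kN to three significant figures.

γ = 1.025 × 9.81 = 10.05525 kN/m³.
Let θ = 39° be the plate's angle to the horizontal; measure y along the incline from where the plane meets the free surface. Vertical depth h = y·sinθ with sinθ = 0.629320.
The centroid lies 4r/(3π) = 0.342077 m above the diameter, so r − 4r/(3π) = 0.806 − 0.342077 = 0.463923 m below the topmost point, so y_c = 0.463923 m and h_c = 0.463923 × 0.629320 = 0.291956 m.
A = πr²/2 = π × 0.806²/2 = 1.02045 m².
Resultant F = γ·h_c·A = 10.05525 × 0.291956 × 1.02045 = 2.99573 kN.

F ≈ 3.00 kN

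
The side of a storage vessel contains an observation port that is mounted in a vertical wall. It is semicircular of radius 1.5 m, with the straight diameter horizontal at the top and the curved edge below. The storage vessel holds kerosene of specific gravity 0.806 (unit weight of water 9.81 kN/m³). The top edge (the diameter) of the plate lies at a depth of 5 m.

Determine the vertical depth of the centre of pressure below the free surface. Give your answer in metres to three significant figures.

γ = 0.806 × 9.81 = 7.90686 kN/m³.
The centroid of a semicircle lies 4r/(3π) = 0.63662 m from the diameter, here below the top edge, so the centroid depth is h_c = 5 + 0.63662 = 5.63662 m.
A = πr²/2 = π × 1.5²/2 = 3.53429 m².
Resultant F = γ·h_c·A = 7.90686 × 5.63662 × 3.53429 = 157.516 kN.
I_c = (π/8 − 8/(9π))·r⁴ = 0.109757 × 1.5⁴ = 0.555645 m⁴.
Centre of pressure: y_p = y_c + I_c/(y_c·A) = 5.63662 + 0.555645/(5.63662 × 3.53429) = 5.63662 + 0.0278918 = 5.66451 m along the plane.

h_p = 5.66 m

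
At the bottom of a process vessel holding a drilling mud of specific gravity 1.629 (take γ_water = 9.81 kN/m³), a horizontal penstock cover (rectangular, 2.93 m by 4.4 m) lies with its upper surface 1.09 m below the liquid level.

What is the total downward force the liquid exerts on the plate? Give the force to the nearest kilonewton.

F ≈ 225 kN

γ = 1.629 × 9.81 = 15.98049 kN/m³.
The plate is horizontal, so pressure is uniform at p = γ·h = 15.98049 × 1.09 = 17.4187 kN/m².
A = 2.93 × 4.4 = 12.892 m².
F = p·A = 17.4187 × 12.892 = 224.562 kN.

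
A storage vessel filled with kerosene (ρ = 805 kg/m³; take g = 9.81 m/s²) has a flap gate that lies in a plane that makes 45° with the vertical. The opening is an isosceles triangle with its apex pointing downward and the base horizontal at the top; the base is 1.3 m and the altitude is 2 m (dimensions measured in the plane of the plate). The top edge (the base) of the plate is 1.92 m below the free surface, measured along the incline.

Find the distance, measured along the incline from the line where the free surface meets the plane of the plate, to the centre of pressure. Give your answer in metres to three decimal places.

γ = ρg = 805 × 9.81 / 1000 = 7.89705 kN/m³.
The plate makes 45° with the vertical, i.e. θ = 90° − 45° = 45° to the horizontal. Measuring y along the incline from the free-surface line, vertical depth h = y·sinθ with sinθ = 0.707107.
With the apex down, the centroid sits h/3 = 2/3 = 0.666667 m below the base (the top edge), so y_c = 1.92 + 0.666667 = 2.58667 m and h_c = 2.58667 × 0.707107 = 1.82905 m.
A = ½ × 1.3 × 2 = 1.3 m².
Resultant F = γ·h_c·A = 7.89705 × 1.82905 × 1.3 = 18.7773 kN.
I_c = b·h³/36 = 1.3 × 2³/36 = 0.288889 m⁴.
Centre of pressure: y_p = y_c + I_c/(y_c·A) = 2.58667 + 0.288889/(2.58667 × 1.3) = 2.58667 + 0.0859106 = 2.67258 m along the plane.

y_p = 2.673 m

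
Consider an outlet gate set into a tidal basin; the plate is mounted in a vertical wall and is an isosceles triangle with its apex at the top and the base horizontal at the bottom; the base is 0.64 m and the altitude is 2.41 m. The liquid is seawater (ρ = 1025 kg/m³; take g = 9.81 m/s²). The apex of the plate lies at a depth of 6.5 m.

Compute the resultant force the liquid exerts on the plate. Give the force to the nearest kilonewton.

γ = ρg = 1025 × 9.81 / 1000 = 10.05525 kN/m³.
With the apex up, the centroid sits 2h/3 = 2 × 2.41/3 = 1.60667 m below the apex, so the centroid depth is h_c = 6.5 + 1.60667 = 8.10667 m.
A = ½ × 0.64 × 2.41 = 0.7712 m².
Resultant F = γ·h_c·A = 10.05525 × 8.10667 × 0.7712 = 62.8641 kN.

F ≈ 63 kN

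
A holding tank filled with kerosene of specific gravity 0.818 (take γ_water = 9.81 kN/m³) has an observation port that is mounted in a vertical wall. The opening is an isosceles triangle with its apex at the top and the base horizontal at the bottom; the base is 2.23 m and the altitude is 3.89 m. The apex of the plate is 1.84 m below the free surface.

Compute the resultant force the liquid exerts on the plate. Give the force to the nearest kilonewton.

γ = 0.818 × 9.81 = 8.02458 kN/m³.
With the apex up, the centroid sits 2h/3 = 2 × 3.89/3 = 2.59333 m below the apex, so the centroid depth is h_c = 1.84 + 2.59333 = 4.43333 m.
A = ½ × 2.23 × 3.89 = 4.33735 m².
Resultant F = γ·h_c·A = 8.02458 × 4.43333 × 4.33735 = 154.304 kN.

F ≈ 154 kN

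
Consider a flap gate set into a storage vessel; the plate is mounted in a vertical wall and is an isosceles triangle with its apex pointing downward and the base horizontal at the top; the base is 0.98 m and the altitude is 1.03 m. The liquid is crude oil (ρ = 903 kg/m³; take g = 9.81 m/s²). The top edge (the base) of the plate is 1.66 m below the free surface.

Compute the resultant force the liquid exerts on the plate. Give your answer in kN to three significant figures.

F ≈ 8.96 kN

γ = ρg = 903 × 9.81 / 1000 = 8.85843 kN/m³.
With the apex down, the centroid sits h/3 = 1.03/3 = 0.343333 m below the base (the top edge), so the centroid depth is h_c = 1.66 + 0.343333 = 2.00333 m.
A = ½ × 0.98 × 1.03 = 0.5047 m².
Resultant F = γ·h_c·A = 8.85843 × 2.00333 × 0.5047 = 8.95659 kN.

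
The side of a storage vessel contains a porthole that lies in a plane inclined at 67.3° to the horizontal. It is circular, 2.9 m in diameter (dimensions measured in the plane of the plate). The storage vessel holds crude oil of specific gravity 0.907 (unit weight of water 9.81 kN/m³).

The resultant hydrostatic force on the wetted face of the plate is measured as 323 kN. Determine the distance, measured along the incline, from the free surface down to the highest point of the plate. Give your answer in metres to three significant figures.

y_top ≈ 4.51 m

γ = 0.907 × 9.81 = 8.89767 kN/m³.
A = π(1.45)² = 6.6052 m².
From F = γ·h_c·A, the centroid depth is h_c = 323/(8.89767 × 6.6052) = 5.49592 m.
Let θ = 67.3° be the plate's angle to the horizontal; measure y along the incline from where the plane meets the free surface. Vertical depth h = y·sinθ with sinθ = 0.922538.
Along the incline, y_c = h_c/sinθ = 5.49592/0.922538 = 5.95739 m.
The centroid is at the centre, 1.45 m below the top of the plate, so the highest point sits at y_top = 5.95739 − 1.45 = 4.50739 m along the incline.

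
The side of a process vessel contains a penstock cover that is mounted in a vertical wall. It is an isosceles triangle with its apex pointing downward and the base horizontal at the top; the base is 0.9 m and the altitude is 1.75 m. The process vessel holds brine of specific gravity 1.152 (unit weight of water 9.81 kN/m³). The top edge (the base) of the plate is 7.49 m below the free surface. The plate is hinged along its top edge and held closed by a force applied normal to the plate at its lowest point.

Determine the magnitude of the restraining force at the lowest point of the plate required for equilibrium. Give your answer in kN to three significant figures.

γ = 1.152 × 9.81 = 11.30112 kN/m³.
With the apex down, the centroid sits h/3 = 1.75/3 = 0.583333 m below the base (the top edge), so the centroid depth is h_c = 7.49 + 0.583333 = 8.07333 m.
A = ½ × 0.9 × 1.75 = 0.7875 m².
Resultant F = γ·h_c·A = 11.30112 × 8.07333 × 0.7875 = 71.8497 kN.
I_c = b·h³/36 = 0.9 × 1.75³/36 = 0.133984 m⁴.
Centre of pressure: y_p = y_c + I_c/(y_c·A) = 8.07333 + 0.133984/(8.07333 × 0.7875) = 8.07333 + 0.0210741 = 8.0944 m along the plane.
The resultant acts 0.583333 + 0.0210741 = 0.604407 m (along the plate) below the hinge at the top edge, so the moment about the hinge is M = F × 0.604407 = 71.8497 × 0.604407 = 43.4265 kN·m.
A normal force at the bottom, 1.75 m from the hinge, must supply this moment: P = 43.4265/1.75 = 24.8151 kN.

P ≈ 24.8 kN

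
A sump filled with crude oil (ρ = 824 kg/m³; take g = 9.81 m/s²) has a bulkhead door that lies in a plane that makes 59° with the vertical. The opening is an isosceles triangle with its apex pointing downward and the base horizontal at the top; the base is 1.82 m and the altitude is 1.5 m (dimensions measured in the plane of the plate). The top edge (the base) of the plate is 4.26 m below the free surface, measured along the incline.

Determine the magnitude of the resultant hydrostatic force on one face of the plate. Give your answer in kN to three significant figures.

γ = ρg = 824 × 9.81 / 1000 = 8.08344 kN/m³.
The plate makes 59° with the vertical, i.e. θ = 90° − 59° = 31° to the horizontal. Measuring y along the incline from the free-surface line, vertical depth h = y·sinθ with sinθ = 0.515038.
With the apex down, the centroid sits h/3 = 1.5/3 = 0.5 m below the base (the top edge), so y_c = 4.26 + 0.5 = 4.76 m and h_c = 4.76 × 0.515038 = 2.45158 m.
A = ½ × 1.82 × 1.5 = 1.365 m².
Resultant F = γ·h_c·A = 8.08344 × 2.45158 × 1.365 = 27.0505 kN.

F ≈ 27.1 kN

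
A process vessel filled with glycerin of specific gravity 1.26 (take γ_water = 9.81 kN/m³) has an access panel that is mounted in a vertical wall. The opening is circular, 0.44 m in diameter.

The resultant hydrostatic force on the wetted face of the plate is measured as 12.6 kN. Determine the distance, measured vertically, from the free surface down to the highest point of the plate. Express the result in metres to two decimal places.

γ = 1.26 × 9.81 = 12.3606 kN/m³.
A = π(0.22)² = 0.152053 m².
From F = γ·h_c·A, the centroid depth is h_c = 12.6/(12.3606 × 0.152053) = 6.70403 m.
The centroid is at the centre, 0.22 m below the top of the plate, so the highest point sits at h_top = 6.70403 − 0.22 = 6.48403 m below the surface.

d_top ≈ 6.48 m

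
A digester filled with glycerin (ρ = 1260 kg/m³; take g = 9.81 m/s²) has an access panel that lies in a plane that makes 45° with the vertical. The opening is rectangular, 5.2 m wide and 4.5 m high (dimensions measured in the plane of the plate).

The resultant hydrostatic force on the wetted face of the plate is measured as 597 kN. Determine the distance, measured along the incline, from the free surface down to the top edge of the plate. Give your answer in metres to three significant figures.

γ = ρg = 1260 × 9.81 / 1000 = 12.3606 kN/m³.
A = 5.2 × 4.5 = 23.4 m².
From F = γ·h_c·A, the centroid depth is h_c = 597/(12.3606 × 23.4) = 2.06404 m.
The plate makes 45° with the vertical, i.e. θ = 90° − 45° = 45° to the horizontal. Measuring y along the incline from the free-surface line, vertical depth h = y·sinθ with sinθ = 0.707107.
Along the incline, y_c = h_c/sinθ = 2.06404/0.707107 = 2.91899 m.
The centroid lies 4.5/2 = 2.25 m below the top edge, so the top edge sits at y_top = 2.91899 − 2.25 = 0.66899 m along the incline.

y_top ≈ 0.669 m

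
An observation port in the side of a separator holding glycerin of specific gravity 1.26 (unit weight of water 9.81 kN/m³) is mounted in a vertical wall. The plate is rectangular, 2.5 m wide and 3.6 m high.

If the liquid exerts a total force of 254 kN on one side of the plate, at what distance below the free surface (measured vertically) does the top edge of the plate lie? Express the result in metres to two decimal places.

d_top ≈ 0.48 m

γ = 1.26 × 9.81 = 12.3606 kN/m³.
A = 2.5 × 3.6 = 9 m².
From F = γ·h_c·A, the centroid depth is h_c = 254/(12.3606 × 9) = 2.28324 m.
The centroid lies 3.6/2 = 1.8 m below the top edge, so the top edge sits at h_top = 2.28324 − 1.8 = 0.48324 m below the surface.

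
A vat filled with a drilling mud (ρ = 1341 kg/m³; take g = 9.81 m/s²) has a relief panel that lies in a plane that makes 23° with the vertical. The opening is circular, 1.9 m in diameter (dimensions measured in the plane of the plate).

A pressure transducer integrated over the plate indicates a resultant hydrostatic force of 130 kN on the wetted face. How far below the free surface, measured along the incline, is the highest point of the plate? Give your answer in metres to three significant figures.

γ = ρg = 1341 × 9.81 / 1000 = 13.15521 kN/m³.
A = π(0.95)² = 2.83529 m².
From F = γ·h_c·A, the centroid depth is h_c = 130/(13.15521 × 2.83529) = 3.48536 m.
The plate makes 23° with the vertical, i.e. θ = 90° − 23° = 67° to the horizontal. Measuring y along the incline from the free-surface line, vertical depth h = y·sinθ with sinθ = 0.920505.
Along the incline, y_c = h_c/sinθ = 3.48536/0.920505 = 3.78636 m.
The centroid is at the centre, 0.95 m below the top of the plate, so the highest point sits at y_top = 3.78636 − 0.95 = 2.83636 m along the incline.

y_top ≈ 2.84 m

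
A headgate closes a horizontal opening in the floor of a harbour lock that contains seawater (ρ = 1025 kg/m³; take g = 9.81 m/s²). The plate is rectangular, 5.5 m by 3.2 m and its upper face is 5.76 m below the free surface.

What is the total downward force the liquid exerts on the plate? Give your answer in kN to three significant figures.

F ≈ 1020 kN

γ = ρg = 1025 × 9.81 / 1000 = 10.05525 kN/m³.
The plate is horizontal, so pressure is uniform at p = γ·h = 10.05525 × 5.76 = 57.9182 kN/m².
A = 5.5 × 3.2 = 17.6 m².
F = p·A = 57.9182 × 17.6 = 1019.36 kN.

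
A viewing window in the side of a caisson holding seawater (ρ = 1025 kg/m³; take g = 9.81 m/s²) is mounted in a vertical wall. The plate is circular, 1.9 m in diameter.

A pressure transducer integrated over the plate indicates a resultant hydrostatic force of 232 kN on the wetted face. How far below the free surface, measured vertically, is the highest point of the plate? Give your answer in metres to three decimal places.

γ = ρg = 1025 × 9.81 / 1000 = 10.05525 kN/m³.
A = π(0.95)² = 2.83529 m².
From F = γ·h_c·A, the centroid depth is h_c = 232/(10.05525 × 2.83529) = 8.13762 m.
The centroid is at the centre, 0.95 m below the top of the plate, so the highest point sits at h_top = 8.13762 − 0.95 = 7.18762 m below the surface.

d_top ≈ 7.188 m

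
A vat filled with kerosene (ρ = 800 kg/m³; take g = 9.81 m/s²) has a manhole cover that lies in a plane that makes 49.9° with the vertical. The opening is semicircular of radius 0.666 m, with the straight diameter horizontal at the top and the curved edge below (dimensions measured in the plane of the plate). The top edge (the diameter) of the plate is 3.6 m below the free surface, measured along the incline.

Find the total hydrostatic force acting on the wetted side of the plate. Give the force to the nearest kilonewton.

γ = ρg = 800 × 9.81 / 1000 = 7.848 kN/m³.
The plate makes 49.9° with the vertical, i.e. θ = 90° − 49.9° = 40.1° to the horizontal. Measuring y along the incline from the free-surface line, vertical depth h = y·sinθ with sinθ = 0.644124.
The centroid of a semicircle lies 4r/(3π) = 0.282659 m from the diameter, here below the top edge, so y_c = 3.6 + 0.282659 = 3.88266 m and h_c = 3.88266 × 0.644124 = 2.50091 m.
A = πr²/2 = π × 0.666²/2 = 0.696736 m².
Resultant F = γ·h_c·A = 7.848 × 2.50091 × 0.696736 = 13.6749 kN.

F ≈ 14 kN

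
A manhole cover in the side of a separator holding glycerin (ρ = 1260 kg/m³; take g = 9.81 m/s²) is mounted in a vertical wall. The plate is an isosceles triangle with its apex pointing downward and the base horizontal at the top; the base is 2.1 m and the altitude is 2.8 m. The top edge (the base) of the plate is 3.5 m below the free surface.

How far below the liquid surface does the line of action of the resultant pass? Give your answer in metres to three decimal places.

γ = ρg = 1260 × 9.81 / 1000 = 12.3606 kN/m³.
With the apex down, the centroid sits h/3 = 2.8/3 = 0.933333 m below the base (the top edge), so the centroid depth is h_c = 3.5 + 0.933333 = 4.43333 m.
A = ½ × 2.1 × 2.8 = 2.94 m².
Resultant F = γ·h_c·A = 12.3606 × 4.43333 × 2.94 = 161.108 kN.
I_c = b·h³/36 = 2.1 × 2.8³/36 = 1.28053 m⁴.
Centre of pressure: y_p = y_c + I_c/(y_c·A) = 4.43333 + 1.28053/(4.43333 × 2.94) = 4.43333 + 0.0982454 = 4.53158 m along the plane.

h_p = 4.532 m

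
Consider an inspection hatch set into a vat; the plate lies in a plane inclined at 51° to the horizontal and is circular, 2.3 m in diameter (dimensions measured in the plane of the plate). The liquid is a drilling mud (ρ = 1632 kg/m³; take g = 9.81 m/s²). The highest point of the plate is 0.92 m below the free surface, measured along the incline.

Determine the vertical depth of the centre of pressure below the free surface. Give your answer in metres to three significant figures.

γ = ρg = 1632 × 9.81 / 1000 = 16.00992 kN/m³.
Let θ = 51° be the plate's angle to the horizontal; measure y along the incline from where the plane meets the free surface. Vertical depth h = y·sinθ with sinθ = 0.777146.
The centroid is at the centre, 1.15 m below the top of the plate, so y_c = 0.92 + 1.15 = 2.07 m and h_c = 2.07 × 0.777146 = 1.60869 m.
A = π(1.15)² = 4.15476 m².
Resultant F = γ·h_c·A = 16.00992 × 1.60869 × 4.15476 = 107.006 kN.
I_c = πr⁴/4 = π × 1.15⁴/4 = 1.37367 m⁴.
Centre of pressure: y_p = y_c + I_c/(y_c·A) = 2.07 + 1.37367/(2.07 × 4.15476) = 2.07 + 0.159723 = 2.22972 m along the plane.
Vertically, h_p = y_p·sinθ = 2.22972 × 0.777146 = 1.73282 m.

h_p = 1.73 m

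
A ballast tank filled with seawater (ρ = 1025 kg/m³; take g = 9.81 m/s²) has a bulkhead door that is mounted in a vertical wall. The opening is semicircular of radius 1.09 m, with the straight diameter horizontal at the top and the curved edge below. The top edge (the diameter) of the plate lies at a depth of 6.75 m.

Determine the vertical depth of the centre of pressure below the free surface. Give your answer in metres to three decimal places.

h_p = 7.224 m

γ = ρg = 1025 × 9.81 / 1000 = 10.05525 kN/m³.
The centroid of a semicircle lies 4r/(3π) = 0.46261 m from the diameter, here below the top edge, so the centroid depth is h_c = 6.75 + 0.46261 = 7.21261 m.
A = πr²/2 = π × 1.09²/2 = 1.86626 m².
Resultant F = γ·h_c·A = 10.05525 × 7.21261 × 1.86626 = 135.35 kN.
I_c = (π/8 − 8/(9π))·r⁴ = 0.109757 × 1.09⁴ = 0.154931 m⁴.
Centre of pressure: y_p = y_c + I_c/(y_c·A) = 7.21261 + 0.154931/(7.21261 × 1.86626) = 7.21261 + 0.01151 = 7.22412 m along the plane.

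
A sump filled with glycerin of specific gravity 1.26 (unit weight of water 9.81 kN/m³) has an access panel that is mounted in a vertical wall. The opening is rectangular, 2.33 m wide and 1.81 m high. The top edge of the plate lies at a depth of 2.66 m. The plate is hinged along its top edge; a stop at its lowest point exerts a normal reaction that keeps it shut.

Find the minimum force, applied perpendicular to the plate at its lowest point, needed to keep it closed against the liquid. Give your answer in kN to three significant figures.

γ = 1.26 × 9.81 = 12.3606 kN/m³.
The centroid lies 1.81/2 = 0.905 m below the top edge, so the centroid depth is h_c = 2.66 + 0.905 = 3.565 m.
A = 2.33 × 1.81 = 4.2173 m².
Resultant F = γ·h_c·A = 12.3606 × 3.565 × 4.2173 = 185.838 kN.
I_c = b·h³/12 = 2.33 × 1.81³/12 = 1.15136 m⁴.
Centre of pressure: y_p = y_c + I_c/(y_c·A) = 3.565 + 1.15136/(3.565 × 4.2173) = 3.565 + 0.0765803 = 3.64158 m along the plane.
The resultant acts 0.905 + 0.0765803 = 0.98158 m (along the plate) below the hinge at the top edge, so the moment about the hinge is M = F × 0.98158 = 185.838 × 0.98158 = 182.415 kN·m.
A normal force at the bottom, 1.81 m from the hinge, must supply this moment: P = 182.415/1.81 = 100.782 kN.

P ≈ 101 kN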